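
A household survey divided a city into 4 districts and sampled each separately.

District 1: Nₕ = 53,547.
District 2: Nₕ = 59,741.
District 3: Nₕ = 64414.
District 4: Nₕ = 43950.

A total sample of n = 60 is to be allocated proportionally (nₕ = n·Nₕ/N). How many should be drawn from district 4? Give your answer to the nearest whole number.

12

N = 53547 + 59741 + 64414 + 43950 = 221652.
n_4 = 60·43950/221652 = 11.897... → 12.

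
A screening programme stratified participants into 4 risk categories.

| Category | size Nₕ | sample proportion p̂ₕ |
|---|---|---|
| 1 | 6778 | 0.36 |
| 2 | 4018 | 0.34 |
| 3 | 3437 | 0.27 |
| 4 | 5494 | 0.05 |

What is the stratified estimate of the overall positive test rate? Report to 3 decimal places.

N = 6778 + 4018 + 3437 + 5494 = 19727.
Overall proportion = Σ (Nₕ/N)·p̂ₕ.
Σ Nₕp̂ₕ = 2440.08 + 1366.12 + 927.99 + 274.7 = 5008.89.
5008.89 / 19727 = 0.25391... → 0.254.

0.254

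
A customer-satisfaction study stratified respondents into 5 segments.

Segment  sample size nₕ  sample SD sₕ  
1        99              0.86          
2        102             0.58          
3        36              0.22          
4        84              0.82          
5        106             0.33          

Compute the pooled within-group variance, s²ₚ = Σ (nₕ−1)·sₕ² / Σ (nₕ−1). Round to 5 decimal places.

0.41563

Degrees of freedom: 98 + 101 + 35 + 83 + 105 = 422.
Σ(nₕ−1)sₕ² = 98·0.7396 + 101·0.3364 + 35·0.0484 + 83·0.6724 + 105·0.1089 = 175.3949.
s²ₚ = 175.3949 / 422 = 0.4156277... → 0.41563.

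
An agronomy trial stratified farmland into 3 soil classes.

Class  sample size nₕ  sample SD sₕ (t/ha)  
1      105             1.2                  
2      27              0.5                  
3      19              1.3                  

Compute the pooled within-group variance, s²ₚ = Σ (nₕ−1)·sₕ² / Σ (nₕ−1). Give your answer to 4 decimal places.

1.2614

Degrees of freedom: 104 + 26 + 18 = 148.
Σ(nₕ−1)sₕ² = 104·1.44 + 26·0.25 + 18·1.69 = 186.68.
s²ₚ = 186.68 / 148 = 1.261351... → 1.2614.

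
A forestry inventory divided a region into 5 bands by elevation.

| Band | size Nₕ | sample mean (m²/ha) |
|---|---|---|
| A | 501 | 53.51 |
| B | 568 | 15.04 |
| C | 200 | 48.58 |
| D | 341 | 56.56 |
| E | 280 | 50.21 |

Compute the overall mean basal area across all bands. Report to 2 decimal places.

N = 1890; weights Wₕ = Nₕ/N = (0.2651, 0.3005, 0.1058, 0.1804, 0.1481).
x̄_st = Σ Wₕ·x̄ₕ = 0.2651·53.51 + 0.3005·15.04 + 0.1058·48.58 + 0.1804·56.56 + 0.1481·50.21 ≈ 41.4884...
→ 41.49.

41.49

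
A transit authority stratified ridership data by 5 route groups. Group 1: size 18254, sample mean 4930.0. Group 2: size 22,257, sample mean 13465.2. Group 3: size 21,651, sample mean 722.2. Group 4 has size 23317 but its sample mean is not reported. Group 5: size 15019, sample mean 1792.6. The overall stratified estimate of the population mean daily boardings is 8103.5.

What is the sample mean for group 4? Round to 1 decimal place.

16388.9

N = 18254 + 22257 + 21651 + 23317 + 15019 = 100498.
Overall total = μ·N = 8103.5·100498 = 814385543.
Subtract the known strata: 18254·4930.0 + 22257·13465.2 + 21651·722.2 + 15019·1792.6 = 432246588.
Remaining total for group 4: 814385543 − 432246588 = 382138955.
Divide by its size: 382138955 / 23317 = 16388.856... → 16388.9.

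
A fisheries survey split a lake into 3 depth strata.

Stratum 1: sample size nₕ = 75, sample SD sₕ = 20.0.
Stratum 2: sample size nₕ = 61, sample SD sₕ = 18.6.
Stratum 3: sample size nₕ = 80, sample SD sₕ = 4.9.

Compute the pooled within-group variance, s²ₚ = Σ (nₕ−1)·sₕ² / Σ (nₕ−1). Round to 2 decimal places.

Degrees of freedom: 74 + 60 + 79 = 213.
Σ(nₕ−1)sₕ² = 74·400 + 60·345.96 + 79·24.01 = 52254.39.
s²ₚ = 52254.39 / 213 = 245.3258... → 245.33.

245.33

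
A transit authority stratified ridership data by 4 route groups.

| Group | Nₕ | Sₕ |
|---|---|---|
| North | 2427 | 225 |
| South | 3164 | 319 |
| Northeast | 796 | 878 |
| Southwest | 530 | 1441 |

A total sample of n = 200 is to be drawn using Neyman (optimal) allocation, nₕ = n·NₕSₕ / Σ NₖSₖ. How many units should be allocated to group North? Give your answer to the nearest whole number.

Σ NₕSₕ = 2427·225 + 3164·319 + 796·878 + 530·1441 = 3018009.
Share for North: 546075/3018009 = 0.18094.
n_North = 200 × 0.18094 = 36.188... → 36.

36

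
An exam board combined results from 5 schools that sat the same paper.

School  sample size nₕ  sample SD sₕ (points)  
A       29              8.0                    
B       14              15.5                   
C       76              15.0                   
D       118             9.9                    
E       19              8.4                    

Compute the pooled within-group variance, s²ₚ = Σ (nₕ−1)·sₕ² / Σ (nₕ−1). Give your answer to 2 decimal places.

137.56

Degrees of freedom: 28 + 13 + 75 + 117 + 18 = 251.
Σ(nₕ−1)sₕ² = 28·64 + 13·240.25 + 75·225 + 117·98.01 + 18·70.56 = 34527.5.
s²ₚ = 34527.5 / 251 = 137.5598... → 137.56.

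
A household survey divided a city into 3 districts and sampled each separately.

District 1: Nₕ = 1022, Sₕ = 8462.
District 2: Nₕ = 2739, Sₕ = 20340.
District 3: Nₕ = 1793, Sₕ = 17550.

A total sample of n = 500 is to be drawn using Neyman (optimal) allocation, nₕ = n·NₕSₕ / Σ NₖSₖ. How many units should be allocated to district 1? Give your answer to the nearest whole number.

Σ NₕSₕ = 1022·8462 + 2739·20340 + 1793·17550 = 95826574.
Share for 1: 8648164/95826574 = 0.09025.
n_1 = 500 × 0.09025 = 45.124... → 45.

45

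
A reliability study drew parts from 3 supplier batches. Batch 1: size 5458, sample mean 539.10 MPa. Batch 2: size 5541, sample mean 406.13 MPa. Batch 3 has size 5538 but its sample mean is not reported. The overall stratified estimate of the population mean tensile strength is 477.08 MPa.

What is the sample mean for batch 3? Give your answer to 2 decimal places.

N = 5458 + 5541 + 5538 = 16537.
Overall total = μ·N = 477.08·16537 = 7889471.96.
Subtract the known strata: 5458·539.10 + 5541·406.13 = 5192774.13.
Remaining total for batch 3: 7889471.96 − 5192774.13 = 2696697.83.
Divide by its size: 2696697.83 / 5538 = 486.9444... → 486.94.

486.94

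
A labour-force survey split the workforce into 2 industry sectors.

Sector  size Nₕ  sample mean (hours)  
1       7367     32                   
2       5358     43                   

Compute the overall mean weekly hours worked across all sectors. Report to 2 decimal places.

N = 12725; weights Wₕ = Nₕ/N = (0.5789, 0.4211).
x̄_st = Σ Wₕ·x̄ₕ = 0.5789·32 + 0.4211·43 ≈ 36.6317...
→ 36.63.

36.63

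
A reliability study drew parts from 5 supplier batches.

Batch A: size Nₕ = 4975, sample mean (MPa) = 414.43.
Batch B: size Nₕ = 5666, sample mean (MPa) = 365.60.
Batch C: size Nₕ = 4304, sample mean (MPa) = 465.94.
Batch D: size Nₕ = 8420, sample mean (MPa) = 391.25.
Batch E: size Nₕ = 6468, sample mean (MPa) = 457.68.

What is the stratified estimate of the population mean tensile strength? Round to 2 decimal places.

415.42

x̄_st = (Σ Nₕx̄ₕ) / (Σ Nₕ) = (4975·414.43 + 5666·365.60 + 4304·465.94 + 8420·391.25 + 6468·457.68) / 29833
= 12393283.85 / 29833 = 415.4220... → 415.42.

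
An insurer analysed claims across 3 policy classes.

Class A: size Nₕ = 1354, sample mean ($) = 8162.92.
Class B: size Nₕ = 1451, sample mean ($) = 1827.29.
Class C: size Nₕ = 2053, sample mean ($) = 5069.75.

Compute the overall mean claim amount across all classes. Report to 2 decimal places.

x̄_st = (Σ Nₕx̄ₕ) / (Σ Nₕ) = (1354·8162.92 + 1451·1827.29 + 2053·5069.75) / 4858
= 24112188.22 / 4858 = 4963.3982... → 4963.40.

4963.40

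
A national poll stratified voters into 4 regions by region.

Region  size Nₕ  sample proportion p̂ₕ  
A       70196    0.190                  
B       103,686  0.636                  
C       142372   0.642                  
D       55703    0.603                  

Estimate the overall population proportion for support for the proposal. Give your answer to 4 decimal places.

0.5492

N = 70196 + 103686 + 142372 + 55703 = 371957.
Overall proportion = Σ (Nₕ/N)·p̂ₕ.
Σ Nₕp̂ₕ = 13337.24 + 65944.296 + 91402.824 + 33588.909 = 204273.269.
204273.269 / 371957 = 0.549185... → 0.5492.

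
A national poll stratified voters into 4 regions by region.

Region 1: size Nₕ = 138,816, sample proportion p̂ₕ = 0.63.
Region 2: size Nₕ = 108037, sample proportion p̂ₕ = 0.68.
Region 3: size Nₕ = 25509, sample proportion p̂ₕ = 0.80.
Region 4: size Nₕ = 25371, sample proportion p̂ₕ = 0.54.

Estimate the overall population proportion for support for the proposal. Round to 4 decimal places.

N = 138816 + 108037 + 25509 + 25371 = 297733.
Overall proportion = Σ (Nₕ/N)·p̂ₕ.
Σ Nₕp̂ₕ = 87454.08 + 73465.16 + 20407.2 + 13700.34 = 195026.78.
195026.78 / 297733 = 0.655039... → 0.6550.

0.6550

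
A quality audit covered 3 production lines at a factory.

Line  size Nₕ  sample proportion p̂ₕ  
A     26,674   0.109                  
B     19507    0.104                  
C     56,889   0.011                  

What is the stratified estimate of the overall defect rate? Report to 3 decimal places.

N = 26674 + 19507 + 56889 = 103070.
Overall proportion = Σ (Nₕ/N)·p̂ₕ.
Σ Nₕp̂ₕ = 2907.466 + 2028.728 + 625.779 = 5561.973.
5561.973 / 103070 = 0.05396... → 0.054.

0.054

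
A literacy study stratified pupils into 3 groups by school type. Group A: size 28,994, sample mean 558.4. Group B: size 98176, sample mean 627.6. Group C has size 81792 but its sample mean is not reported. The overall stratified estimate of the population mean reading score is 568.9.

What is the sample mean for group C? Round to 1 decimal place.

502.2

N = 28994 + 98176 + 81792 = 208962.
Overall total = μ·N = 568.9·208962 = 118878481.8.
Subtract the known strata: 28994·558.4 + 98176·627.6 = 77805507.2.
Remaining total for group C: 118878481.8 − 77805507.2 = 41072974.6.
Divide by its size: 41072974.6 / 81792 = 502.164... → 502.2.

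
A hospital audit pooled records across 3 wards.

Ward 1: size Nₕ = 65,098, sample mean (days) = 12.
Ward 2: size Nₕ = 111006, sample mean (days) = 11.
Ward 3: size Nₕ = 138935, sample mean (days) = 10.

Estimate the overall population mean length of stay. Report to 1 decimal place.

N = 315039; weights Wₕ = Nₕ/N = (0.2066, 0.3524, 0.4410).
x̄_st = Σ Wₕ·x̄ₕ = 0.2066·12 + 0.3524·11 + 0.4410·10 ≈ 10.766...
→ 10.8.

10.8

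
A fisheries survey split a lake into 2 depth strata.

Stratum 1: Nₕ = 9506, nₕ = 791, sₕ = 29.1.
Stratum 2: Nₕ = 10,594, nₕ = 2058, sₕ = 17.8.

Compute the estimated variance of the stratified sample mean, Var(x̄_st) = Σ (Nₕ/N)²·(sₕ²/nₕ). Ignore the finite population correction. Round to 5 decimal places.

0.28222

N = 20100. Term for each stratum: Wₕ²sₕ²/nₕ.
Var(x̄_st) = 0.23944898 + 0.04276835 = 0.28221733 → 0.28222.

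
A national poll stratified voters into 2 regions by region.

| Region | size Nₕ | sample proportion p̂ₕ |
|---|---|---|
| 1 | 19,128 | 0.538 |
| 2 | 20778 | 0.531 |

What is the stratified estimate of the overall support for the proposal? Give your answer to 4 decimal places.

N = 19128 + 20778 = 39906.
Overall proportion = Σ (Nₕ/N)·p̂ₕ.
Σ Nₕp̂ₕ = 10290.864 + 11033.118 = 21323.982.
21323.982 / 39906 = 0.534355... → 0.5344.

0.5344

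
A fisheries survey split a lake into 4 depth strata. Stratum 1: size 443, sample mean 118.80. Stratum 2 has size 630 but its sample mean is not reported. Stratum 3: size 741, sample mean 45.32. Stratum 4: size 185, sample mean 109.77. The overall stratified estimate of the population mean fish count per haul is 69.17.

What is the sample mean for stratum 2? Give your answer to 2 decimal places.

N = 443 + 630 + 741 + 185 = 1999.
Overall total = μ·N = 69.17·1999 = 138270.83.
Subtract the known strata: 443·118.80 + 741·45.32 + 185·109.77 = 106517.97.
Remaining total for stratum 2: 138270.83 − 106517.97 = 31752.86.
Divide by its size: 31752.86 / 630 = 50.4014... → 50.40.

50.40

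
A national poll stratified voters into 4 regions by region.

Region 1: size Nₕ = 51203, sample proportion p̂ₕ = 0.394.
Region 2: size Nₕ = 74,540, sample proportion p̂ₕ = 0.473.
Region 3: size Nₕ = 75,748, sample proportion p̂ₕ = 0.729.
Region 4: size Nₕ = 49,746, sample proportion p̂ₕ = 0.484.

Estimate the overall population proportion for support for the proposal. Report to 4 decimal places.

N = 51203 + 74540 + 75748 + 49746 = 251237.
Overall proportion = Σ (Nₕ/N)·p̂ₕ.
Σ Nₕp̂ₕ = 20173.982 + 35257.42 + 55220.292 + 24077.064 = 134728.758.
134728.758 / 251237 = 0.536262... → 0.5363.

0.5363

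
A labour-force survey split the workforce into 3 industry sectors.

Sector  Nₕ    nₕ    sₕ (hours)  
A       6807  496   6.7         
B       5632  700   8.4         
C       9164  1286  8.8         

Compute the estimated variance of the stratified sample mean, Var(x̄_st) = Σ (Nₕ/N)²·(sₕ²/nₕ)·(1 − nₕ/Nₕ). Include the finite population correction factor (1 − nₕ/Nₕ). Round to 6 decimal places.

N = 21603; Wₕ = Nₕ/N.
sector A: (6807/21603)²·6.7²/496·(1 − 496/6807) = 0.008330935
sector B: (5632/21603)²·8.4²/700·(1 − 700/5632) = 0.005999542
sector C: (9164/21603)²·8.8²/1286·(1 − 1286/9164) = 0.009315310
Sum = 0.023645787 → 0.023646.

0.023646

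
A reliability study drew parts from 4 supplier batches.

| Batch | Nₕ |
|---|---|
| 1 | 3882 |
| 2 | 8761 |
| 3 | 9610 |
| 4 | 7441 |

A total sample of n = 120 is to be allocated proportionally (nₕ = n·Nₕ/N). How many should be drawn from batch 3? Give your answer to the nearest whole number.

N = 3882 + 8761 + 9610 + 7441 = 29694.
n_3 = 120·9610/29694 = 38.836... → 39.

39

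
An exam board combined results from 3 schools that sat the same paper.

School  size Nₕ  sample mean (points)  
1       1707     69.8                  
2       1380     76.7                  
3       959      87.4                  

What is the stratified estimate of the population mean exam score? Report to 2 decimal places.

x̄_st = (Σ Nₕx̄ₕ) / (Σ Nₕ) = (1707·69.8 + 1380·76.7 + 959·87.4) / 4046
= 308811.2 / 4046 = 76.3251... → 76.33.

76.33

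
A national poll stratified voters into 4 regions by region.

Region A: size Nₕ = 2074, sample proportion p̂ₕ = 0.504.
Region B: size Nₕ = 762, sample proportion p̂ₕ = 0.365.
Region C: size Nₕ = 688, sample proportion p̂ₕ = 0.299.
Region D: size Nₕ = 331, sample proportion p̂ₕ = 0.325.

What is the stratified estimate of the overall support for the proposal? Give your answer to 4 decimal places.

Wₕ = Nₕ/N with N = 3855: 0.5380, 0.1977, 0.1785, 0.0859.
p̂_st = 0.5380·0.504 + 0.1977·0.365 + 0.1785·0.299 + 0.0859·0.325 ≈ 0.424569... → 0.4246.

0.4246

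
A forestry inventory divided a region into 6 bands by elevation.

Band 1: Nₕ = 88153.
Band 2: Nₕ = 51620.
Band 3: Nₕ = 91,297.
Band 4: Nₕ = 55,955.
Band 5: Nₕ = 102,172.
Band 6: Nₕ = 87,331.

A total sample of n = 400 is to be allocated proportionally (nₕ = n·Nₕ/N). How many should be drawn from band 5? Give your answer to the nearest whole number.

86

N = 88153 + 51620 + 91297 + 55955 + 102172 + 87331 = 476528.
n_5 = 400·102172/476528 = 85.764... → 86.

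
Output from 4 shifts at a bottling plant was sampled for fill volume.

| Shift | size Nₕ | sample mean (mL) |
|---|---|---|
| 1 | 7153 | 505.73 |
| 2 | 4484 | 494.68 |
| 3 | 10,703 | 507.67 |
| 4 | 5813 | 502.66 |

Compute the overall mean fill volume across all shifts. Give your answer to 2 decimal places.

x̄_st = (Σ Nₕx̄ₕ) / (Σ Nₕ) = (7153·505.73 + 4484·494.68 + 10703·507.67 + 5813·502.66) / 28153
= 14191186.4 / 28153 = 504.0737... → 504.07.

504.07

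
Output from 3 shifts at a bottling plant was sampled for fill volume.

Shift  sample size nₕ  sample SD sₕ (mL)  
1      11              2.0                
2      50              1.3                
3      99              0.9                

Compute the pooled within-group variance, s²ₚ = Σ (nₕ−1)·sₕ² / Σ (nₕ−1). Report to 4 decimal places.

1.2878

Degrees of freedom: 10 + 49 + 98 = 157.
Σ(nₕ−1)sₕ² = 10·4 + 49·1.69 + 98·0.81 = 202.19.
s²ₚ = 202.19 / 157 = 1.287834... → 1.2878.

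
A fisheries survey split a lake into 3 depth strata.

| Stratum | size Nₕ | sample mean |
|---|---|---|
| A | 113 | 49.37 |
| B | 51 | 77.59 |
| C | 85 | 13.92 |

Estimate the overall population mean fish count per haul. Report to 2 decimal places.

N = 249; weights Wₕ = Nₕ/N = (0.4538, 0.2048, 0.3414).
x̄_st = Σ Wₕ·x̄ₕ = 0.4538·49.37 + 0.2048·77.59 + 0.3414·13.92 ≈ 43.0486...
→ 43.05.

43.05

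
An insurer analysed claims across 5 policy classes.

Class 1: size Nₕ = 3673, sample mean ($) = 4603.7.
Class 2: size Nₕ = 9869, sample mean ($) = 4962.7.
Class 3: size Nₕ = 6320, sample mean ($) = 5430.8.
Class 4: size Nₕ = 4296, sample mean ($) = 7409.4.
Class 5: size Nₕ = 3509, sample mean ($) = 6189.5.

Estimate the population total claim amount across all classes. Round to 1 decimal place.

1: 3673·4603.7 = 16909390.1
2: 9869·4962.7 = 48976886.3
3: 6320·5430.8 = 34322656
4: 4296·7409.4 = 31830782.4
5: 3509·6189.5 = 21718955.5
τ̂ = Σ Nₕx̄ₕ = 153758670.3.

153758670.3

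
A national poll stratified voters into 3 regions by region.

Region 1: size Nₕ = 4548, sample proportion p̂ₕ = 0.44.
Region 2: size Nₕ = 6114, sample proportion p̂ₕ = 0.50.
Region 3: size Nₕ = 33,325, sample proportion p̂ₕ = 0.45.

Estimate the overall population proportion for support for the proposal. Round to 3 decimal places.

0.456

Wₕ = Nₕ/N with N = 43987: 0.1034, 0.1390, 0.7576.
p̂_st = 0.1034·0.44 + 0.1390·0.50 + 0.7576·0.45 ≈ 0.45592... → 0.456.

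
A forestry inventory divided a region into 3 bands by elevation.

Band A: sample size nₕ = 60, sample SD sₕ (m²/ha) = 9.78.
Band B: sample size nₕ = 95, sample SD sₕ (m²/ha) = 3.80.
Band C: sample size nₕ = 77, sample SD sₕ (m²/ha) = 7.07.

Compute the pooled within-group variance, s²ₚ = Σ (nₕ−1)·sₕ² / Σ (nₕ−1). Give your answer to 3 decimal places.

Degrees of freedom: 59 + 94 + 76 = 229.
Σ(nₕ−1)sₕ² = 59·95.6484 + 94·14.44 + 76·49.9849 = 10799.468.
s²ₚ = 10799.468 / 229 = 47.15925... → 47.159.

47.159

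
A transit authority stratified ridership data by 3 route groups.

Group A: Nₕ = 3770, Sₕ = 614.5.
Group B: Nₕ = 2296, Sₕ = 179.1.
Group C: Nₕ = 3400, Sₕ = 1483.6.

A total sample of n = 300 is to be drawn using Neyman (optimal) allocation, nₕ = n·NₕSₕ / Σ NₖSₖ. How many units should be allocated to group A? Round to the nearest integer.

Σ NₕSₕ = 3770·614.5 + 2296·179.1 + 3400·1483.6 = 7772118.6.
Share for A: 2316665/7772118.6 = 0.29807.
n_A = 300 × 0.29807 = 89.422... → 89.

89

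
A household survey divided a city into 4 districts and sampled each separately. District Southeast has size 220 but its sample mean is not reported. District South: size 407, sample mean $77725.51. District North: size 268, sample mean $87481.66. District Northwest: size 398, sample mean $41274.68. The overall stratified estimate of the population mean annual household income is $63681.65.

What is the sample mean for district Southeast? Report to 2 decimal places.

Σ Nₕx̄ₕ = N·μ, so 220·x̄_Southeast = 1293·63681.65 − (407·77725.51 + 268·87481.66 + 398·41274.68).
= 82340373.45 − 71506690.09 = 10833683.36.
x̄_Southeast = 10833683.36 / 220 = 49244.0153... → 49244.02.

49244.02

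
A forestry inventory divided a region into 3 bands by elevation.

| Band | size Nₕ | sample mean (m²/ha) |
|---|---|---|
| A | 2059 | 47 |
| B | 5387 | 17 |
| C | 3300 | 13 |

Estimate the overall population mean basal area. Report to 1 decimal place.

N = 2059 + 5387 + 3300 = 10746.
Overall mean = Σ (Nₕ/N)·x̄ₕ — weight by population share, not a simple average.
Σ Nₕx̄ₕ = 2059·47 + 5387·17 + 3300·13 = 96773 + 91579 + 42900 = 231252.
Divide by N: 231252 / 10746 = 21.520... → 21.5.

21.5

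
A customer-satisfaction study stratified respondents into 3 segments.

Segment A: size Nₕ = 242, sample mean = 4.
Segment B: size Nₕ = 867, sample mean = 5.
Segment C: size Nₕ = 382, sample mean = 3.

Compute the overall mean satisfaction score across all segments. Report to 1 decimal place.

4.3

N = 1491; weights Wₕ = Nₕ/N = (0.1623, 0.5815, 0.2562).
x̄_st = Σ Wₕ·x̄ₕ = 0.1623·4 + 0.5815·5 + 0.2562·3 ≈ 4.325...
→ 4.3.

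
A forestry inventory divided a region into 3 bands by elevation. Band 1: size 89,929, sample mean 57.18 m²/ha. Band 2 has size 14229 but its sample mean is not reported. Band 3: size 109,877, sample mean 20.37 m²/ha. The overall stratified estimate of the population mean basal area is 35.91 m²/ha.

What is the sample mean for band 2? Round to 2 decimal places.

N = 89929 + 14229 + 109877 = 214035.
Overall total = μ·N = 35.91·214035 = 7685996.85.
Subtract the known strata: 89929·57.18 + 109877·20.37 = 7380334.71.
Remaining total for band 2: 7685996.85 − 7380334.71 = 305662.14.
Divide by its size: 305662.14 / 14229 = 21.4816... → 21.48.

21.48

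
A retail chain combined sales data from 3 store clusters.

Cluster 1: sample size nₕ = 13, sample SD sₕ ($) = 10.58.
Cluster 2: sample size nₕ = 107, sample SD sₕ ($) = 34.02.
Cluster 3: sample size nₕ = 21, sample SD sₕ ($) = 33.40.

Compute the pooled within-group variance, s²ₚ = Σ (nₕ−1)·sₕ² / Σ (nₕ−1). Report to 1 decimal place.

Degrees of freedom: 12 + 106 + 20 = 138.
Σ(nₕ−1)sₕ² = 12·111.9364 + 106·1157.3604 + 20·1115.56 = 146334.6392.
s²ₚ = 146334.6392 / 138 = 1060.396... → 1060.4.

1060.4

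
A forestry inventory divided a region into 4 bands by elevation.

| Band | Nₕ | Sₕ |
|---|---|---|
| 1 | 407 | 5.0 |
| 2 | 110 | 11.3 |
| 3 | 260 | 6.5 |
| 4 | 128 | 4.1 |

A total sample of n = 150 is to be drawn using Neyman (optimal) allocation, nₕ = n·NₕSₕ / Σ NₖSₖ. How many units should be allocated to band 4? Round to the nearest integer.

1: NₕSₕ = 407·5.0 = 2035
2: NₕSₕ = 110·11.3 = 1243
3: NₕSₕ = 260·6.5 = 1690
4: NₕSₕ = 128·4.1 = 524.8
Σ NₕSₕ = 5492.8.
n_4 = 150·524.8/5492.8 = 14.331... → 14.

14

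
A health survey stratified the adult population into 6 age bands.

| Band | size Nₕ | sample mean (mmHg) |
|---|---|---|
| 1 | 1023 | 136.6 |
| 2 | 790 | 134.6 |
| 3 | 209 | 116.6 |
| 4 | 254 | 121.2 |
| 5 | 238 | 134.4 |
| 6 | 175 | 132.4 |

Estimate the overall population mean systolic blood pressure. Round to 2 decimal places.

N = 2689; weights Wₕ = Nₕ/N = (0.3804, 0.2938, 0.0777, 0.0945, 0.0885, 0.0651).
x̄_st = Σ Wₕ·x̄ₕ = 0.3804·136.6 + 0.2938·134.6 + 0.0777·116.6 + 0.0945·121.2 + 0.0885·134.4 + 0.0651·132.4 ≈ 132.5352...
→ 132.54.

132.54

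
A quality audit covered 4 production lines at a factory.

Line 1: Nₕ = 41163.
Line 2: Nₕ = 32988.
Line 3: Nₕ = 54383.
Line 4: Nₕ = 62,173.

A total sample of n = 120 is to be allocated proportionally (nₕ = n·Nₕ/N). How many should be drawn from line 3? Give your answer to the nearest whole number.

N = 41163 + 32988 + 54383 + 62173 = 190707.
n_3 = 120·54383/190707 = 34.220... → 34.

34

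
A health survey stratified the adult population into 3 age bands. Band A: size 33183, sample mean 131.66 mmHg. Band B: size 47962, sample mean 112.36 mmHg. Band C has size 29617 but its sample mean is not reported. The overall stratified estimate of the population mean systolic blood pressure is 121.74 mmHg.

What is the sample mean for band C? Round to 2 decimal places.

N = 33183 + 47962 + 29617 = 110762.
Overall total = μ·N = 121.74·110762 = 13484165.88.
Subtract the known strata: 33183·131.66 + 47962·112.36 = 9757884.1.
Remaining total for band C: 13484165.88 − 9757884.1 = 3726281.78.
Divide by its size: 3726281.78 / 29617 = 125.8156... → 125.82.

125.82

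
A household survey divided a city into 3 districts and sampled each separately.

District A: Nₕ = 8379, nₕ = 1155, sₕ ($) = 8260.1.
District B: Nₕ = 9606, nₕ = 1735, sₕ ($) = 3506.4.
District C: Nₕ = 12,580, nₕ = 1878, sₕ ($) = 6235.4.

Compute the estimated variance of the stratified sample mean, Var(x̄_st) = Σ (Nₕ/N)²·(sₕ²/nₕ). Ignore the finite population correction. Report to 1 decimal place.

N = 30565; Wₕ = Nₕ/N.
district A: (8379/30565)²·8260.1²/1155 = 4439.3993
district B: (9606/30565)²·3506.4²/1735 = 699.9384
district C: (12580/30565)²·6235.4²/1878 = 3507.0789
Sum = 8646.4165 → 8646.4.

8646.4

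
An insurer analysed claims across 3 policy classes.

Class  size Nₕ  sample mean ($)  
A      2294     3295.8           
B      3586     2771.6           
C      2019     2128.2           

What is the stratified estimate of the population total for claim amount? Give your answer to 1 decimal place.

21796358.6

Estimate total by summing Nₕ·x̄ₕ over strata.
2294·3295.8 + 3586·2771.6 + 2019·2128.2 = 7560565.2 + 9938957.6 + 4296835.8 = 21796358.6.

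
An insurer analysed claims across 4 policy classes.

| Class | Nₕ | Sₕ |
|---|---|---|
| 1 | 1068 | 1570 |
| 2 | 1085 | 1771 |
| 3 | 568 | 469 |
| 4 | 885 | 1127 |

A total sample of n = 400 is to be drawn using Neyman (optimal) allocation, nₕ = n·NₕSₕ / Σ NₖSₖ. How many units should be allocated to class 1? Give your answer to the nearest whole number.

138

Σ NₕSₕ = 1068·1570 + 1085·1771 + 568·469 + 885·1127 = 4862082.
Share for 1: 1676760/4862082 = 0.34486.
n_1 = 400 × 0.34486 = 137.946... → 138.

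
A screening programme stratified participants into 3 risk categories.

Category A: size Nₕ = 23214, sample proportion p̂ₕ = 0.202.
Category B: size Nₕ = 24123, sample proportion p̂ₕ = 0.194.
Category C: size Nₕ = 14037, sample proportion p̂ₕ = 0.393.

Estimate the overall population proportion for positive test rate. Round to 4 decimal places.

0.2425

Wₕ = Nₕ/N with N = 61374: 0.3782, 0.3930, 0.2287.
p̂_st = 0.3782·0.202 + 0.3930·0.194 + 0.2287·0.393 ≈ 0.242540... → 0.2425.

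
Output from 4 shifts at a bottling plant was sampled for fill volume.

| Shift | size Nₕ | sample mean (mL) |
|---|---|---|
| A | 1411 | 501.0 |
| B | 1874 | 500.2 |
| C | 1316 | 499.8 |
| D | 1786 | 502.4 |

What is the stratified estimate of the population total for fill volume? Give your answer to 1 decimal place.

Estimate total by summing Nₕ·x̄ₕ over strata.
1411·501.0 + 1874·500.2 + 1316·499.8 + 1786·502.4 = 706911 + 937374.8 + 657736.8 + 897286.4 = 3199309.0.

3199309.0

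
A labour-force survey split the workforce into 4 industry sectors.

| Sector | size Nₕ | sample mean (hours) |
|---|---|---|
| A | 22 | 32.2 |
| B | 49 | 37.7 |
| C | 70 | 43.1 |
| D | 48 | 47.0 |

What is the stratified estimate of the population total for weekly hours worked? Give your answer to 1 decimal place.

7828.7

A: 22·32.2 = 708.4
B: 49·37.7 = 1847.3
C: 70·43.1 = 3017
D: 48·47.0 = 2256
τ̂ = Σ Nₕx̄ₕ = 7828.7.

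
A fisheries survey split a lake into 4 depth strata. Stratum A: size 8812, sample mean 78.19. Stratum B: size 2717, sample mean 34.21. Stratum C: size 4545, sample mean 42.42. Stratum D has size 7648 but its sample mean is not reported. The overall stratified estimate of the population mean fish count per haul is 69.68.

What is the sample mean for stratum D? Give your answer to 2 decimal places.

88.68

Σ Nₕx̄ₕ = N·μ, so 7648·x̄_D = 23722·69.68 − (8812·78.19 + 2717·34.21 + 4545·42.42).
= 1652948.96 − 974757.75 = 678191.21.
x̄_D = 678191.21 / 7648 = 88.6756... → 88.68.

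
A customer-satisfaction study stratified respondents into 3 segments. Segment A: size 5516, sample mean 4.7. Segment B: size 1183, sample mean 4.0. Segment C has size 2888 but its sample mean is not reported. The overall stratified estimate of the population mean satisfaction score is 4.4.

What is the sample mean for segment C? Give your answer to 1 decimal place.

N = 5516 + 1183 + 2888 = 9587.
Overall total = μ·N = 4.4·9587 = 42182.8.
Subtract the known strata: 5516·4.7 + 1183·4.0 = 30657.2.
Remaining total for segment C: 42182.8 − 30657.2 = 11525.6.
Divide by its size: 11525.6 / 2888 = 3.991... → 4.0.

4.0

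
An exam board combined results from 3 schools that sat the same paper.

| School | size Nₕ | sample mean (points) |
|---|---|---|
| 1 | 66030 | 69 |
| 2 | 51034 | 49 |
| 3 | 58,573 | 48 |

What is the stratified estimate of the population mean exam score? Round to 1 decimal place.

56.2

N = 175637; weights Wₕ = Nₕ/N = (0.3759, 0.2906, 0.3335).
x̄_st = Σ Wₕ·x̄ₕ = 0.3759·69 + 0.2906·49 + 0.3335·48 ≈ 56.185...
→ 56.2.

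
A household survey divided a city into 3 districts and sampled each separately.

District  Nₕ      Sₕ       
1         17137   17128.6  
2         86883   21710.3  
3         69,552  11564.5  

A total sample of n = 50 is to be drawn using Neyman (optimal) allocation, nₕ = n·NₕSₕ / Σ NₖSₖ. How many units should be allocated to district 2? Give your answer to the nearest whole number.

32

1: NₕSₕ = 17137·17128.6 = 293532818.2
2: NₕSₕ = 86883·21710.3 = 1886255994.9
3: NₕSₕ = 69552·11564.5 = 804334104
Σ NₕSₕ = 2984122917.1.
n_2 = 50·1886255994.9/2984122917.1 = 31.605... → 32.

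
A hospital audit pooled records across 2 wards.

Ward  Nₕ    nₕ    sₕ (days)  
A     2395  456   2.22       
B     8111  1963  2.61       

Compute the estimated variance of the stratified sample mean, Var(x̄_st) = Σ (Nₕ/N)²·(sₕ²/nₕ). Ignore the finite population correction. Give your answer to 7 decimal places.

0.0026301

N = 10506; Wₕ = Nₕ/N.
ward A: (2395/10506)²·2.22²/456 = 0.0005616650
ward B: (8111/10506)²·2.61²/1963 = 0.0020684009
Sum = 0.0026300659 → 0.0026301.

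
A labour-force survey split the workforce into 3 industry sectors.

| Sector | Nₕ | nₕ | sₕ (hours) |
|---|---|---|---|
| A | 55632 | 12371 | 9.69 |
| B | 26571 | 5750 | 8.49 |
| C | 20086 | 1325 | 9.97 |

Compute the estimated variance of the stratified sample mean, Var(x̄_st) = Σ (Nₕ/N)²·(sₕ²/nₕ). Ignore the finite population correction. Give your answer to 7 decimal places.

N = 102289. Term for each stratum: Wₕ²sₕ²/nₕ.
Var(x̄_st) = 0.0022450924 + 0.0008458736 + 0.0028927006 = 0.0059836667 → 0.0059837.

0.0059837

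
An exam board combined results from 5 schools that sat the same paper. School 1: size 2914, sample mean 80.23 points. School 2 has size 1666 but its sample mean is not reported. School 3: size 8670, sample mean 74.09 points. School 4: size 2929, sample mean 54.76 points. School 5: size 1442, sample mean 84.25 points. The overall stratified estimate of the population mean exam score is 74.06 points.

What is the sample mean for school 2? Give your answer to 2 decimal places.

Σ Nₕx̄ₕ = N·μ, so 1666·x̄_2 = 17621·74.06 − (2914·80.23 + 8670·74.09 + 2929·54.76 + 1442·84.25).
= 1305011.26 − 1158031.06 = 146980.2.
x̄_2 = 146980.2 / 1666 = 88.2234... → 88.22.

88.22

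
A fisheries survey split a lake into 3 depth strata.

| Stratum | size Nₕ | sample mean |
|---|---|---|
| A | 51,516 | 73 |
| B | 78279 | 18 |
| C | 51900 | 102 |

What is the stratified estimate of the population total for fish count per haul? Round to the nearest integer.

A: 51516·73 = 3760668
B: 78279·18 = 1409022
C: 51900·102 = 5293800
τ̂ = Σ Nₕx̄ₕ = 10463490.

10463490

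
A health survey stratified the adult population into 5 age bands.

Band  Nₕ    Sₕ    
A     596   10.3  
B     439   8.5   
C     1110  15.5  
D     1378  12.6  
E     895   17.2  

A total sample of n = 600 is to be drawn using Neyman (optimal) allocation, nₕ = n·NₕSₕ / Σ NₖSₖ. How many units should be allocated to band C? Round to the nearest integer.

173

A: NₕSₕ = 596·10.3 = 6138.8
B: NₕSₕ = 439·8.5 = 3731.5
C: NₕSₕ = 1110·15.5 = 17205
D: NₕSₕ = 1378·12.6 = 17362.8
E: NₕSₕ = 895·17.2 = 15394
Σ NₕSₕ = 59832.1.
n_C = 600·17205/59832.1 = 172.533... → 173.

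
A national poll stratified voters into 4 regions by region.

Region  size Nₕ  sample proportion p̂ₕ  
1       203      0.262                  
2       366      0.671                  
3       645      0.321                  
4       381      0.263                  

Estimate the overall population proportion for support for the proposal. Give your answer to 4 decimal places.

0.3799

N = 203 + 366 + 645 + 381 = 1595.
Overall proportion = Σ (Nₕ/N)·p̂ₕ.
Σ Nₕp̂ₕ = 53.186 + 245.586 + 207.045 + 100.203 = 606.02.
606.02 / 1595 = 0.379950... → 0.3799.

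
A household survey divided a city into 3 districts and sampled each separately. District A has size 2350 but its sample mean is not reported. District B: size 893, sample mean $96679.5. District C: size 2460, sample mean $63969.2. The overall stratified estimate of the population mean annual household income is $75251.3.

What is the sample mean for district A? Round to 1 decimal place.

78918.8

N = 2350 + 893 + 2460 = 5703.
Overall total = μ·N = 75251.3·5703 = 429158163.9.
Subtract the known strata: 893·96679.5 + 2460·63969.2 = 243699025.5.
Remaining total for district A: 429158163.9 − 243699025.5 = 185459138.4.
Divide by its size: 185459138.4 / 2350 = 78918.782... → 78918.8.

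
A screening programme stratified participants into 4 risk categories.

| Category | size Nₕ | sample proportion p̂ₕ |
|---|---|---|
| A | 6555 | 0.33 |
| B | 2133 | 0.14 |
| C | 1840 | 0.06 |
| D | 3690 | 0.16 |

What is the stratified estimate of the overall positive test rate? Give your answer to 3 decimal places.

0.222

N = 6555 + 2133 + 1840 + 3690 = 14218.
Overall proportion = Σ (Nₕ/N)·p̂ₕ.
Σ Nₕp̂ₕ = 2163.15 + 298.62 + 110.4 + 590.4 = 3162.57.
3162.57 / 14218 = 0.22243... → 0.222.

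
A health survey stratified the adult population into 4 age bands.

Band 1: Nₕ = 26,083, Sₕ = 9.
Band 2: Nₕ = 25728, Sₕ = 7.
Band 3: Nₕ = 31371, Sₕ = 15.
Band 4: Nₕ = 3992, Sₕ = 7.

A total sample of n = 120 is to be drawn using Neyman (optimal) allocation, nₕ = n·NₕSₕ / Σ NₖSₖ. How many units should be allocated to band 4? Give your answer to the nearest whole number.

4

Σ NₕSₕ = 26083·9 + 25728·7 + 31371·15 + 3992·7 = 913352.
Share for 4: 27944/913352 = 0.03059.
n_4 = 120 × 0.03059 = 3.671... → 4.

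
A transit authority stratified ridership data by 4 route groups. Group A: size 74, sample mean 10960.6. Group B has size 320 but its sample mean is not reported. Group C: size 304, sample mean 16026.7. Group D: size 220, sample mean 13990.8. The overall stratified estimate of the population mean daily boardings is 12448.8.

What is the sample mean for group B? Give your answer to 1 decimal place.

8333.8

N = 74 + 320 + 304 + 220 = 918.
Overall total = μ·N = 12448.8·918 = 11427998.4.
Subtract the known strata: 74·10960.6 + 304·16026.7 + 220·13990.8 = 8761177.2.
Remaining total for group B: 11427998.4 − 8761177.2 = 2666821.2.
Divide by its size: 2666821.2 / 320 = 8333.816... → 8333.8.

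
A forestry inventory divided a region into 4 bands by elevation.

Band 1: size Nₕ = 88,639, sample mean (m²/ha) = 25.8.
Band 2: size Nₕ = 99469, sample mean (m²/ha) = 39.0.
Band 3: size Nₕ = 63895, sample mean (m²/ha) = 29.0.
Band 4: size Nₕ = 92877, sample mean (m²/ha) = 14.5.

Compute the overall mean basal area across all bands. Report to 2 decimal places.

27.16

x̄_st = (Σ Nₕx̄ₕ) / (Σ Nₕ) = (88639·25.8 + 99469·39.0 + 63895·29.0 + 92877·14.5) / 344880
= 9365848.7 / 344880 = 27.1568... → 27.16.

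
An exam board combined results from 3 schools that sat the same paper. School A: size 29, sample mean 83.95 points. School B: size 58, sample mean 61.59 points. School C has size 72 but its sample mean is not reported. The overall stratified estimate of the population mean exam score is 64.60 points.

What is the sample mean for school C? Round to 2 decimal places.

59.23

N = 29 + 58 + 72 = 159.
Overall total = μ·N = 64.60·159 = 10271.4.
Subtract the known strata: 29·83.95 + 58·61.59 = 6006.77.
Remaining total for school C: 10271.4 − 6006.77 = 4264.63.
Divide by its size: 4264.63 / 72 = 59.2310... → 59.23.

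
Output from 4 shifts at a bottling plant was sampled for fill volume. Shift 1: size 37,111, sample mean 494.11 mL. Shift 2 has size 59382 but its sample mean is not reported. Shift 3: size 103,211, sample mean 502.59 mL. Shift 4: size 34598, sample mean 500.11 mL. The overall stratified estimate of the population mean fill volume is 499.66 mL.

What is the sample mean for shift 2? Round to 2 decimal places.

497.77

N = 37111 + 59382 + 103211 + 34598 = 234302.
Overall total = μ·N = 499.66·234302 = 117071337.32.
Subtract the known strata: 37111·494.11 + 103211·502.59 + 34598·500.11 = 87512538.48.
Remaining total for shift 2: 117071337.32 − 87512538.48 = 29558798.84.
Divide by its size: 29558798.84 / 59382 = 497.7737... → 497.77.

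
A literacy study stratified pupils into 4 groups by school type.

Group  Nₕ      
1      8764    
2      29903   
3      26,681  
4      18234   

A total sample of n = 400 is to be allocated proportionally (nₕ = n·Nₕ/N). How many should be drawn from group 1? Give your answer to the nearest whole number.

42

N = 8764 + 29903 + 26681 + 18234 = 83582.
n_1 = 400·8764/83582 = 41.942... → 42.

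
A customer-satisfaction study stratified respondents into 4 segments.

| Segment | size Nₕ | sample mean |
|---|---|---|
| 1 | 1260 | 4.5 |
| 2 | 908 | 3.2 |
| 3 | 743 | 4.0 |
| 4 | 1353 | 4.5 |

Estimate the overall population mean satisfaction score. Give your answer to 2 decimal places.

4.14

N = 4264; weights Wₕ = Nₕ/N = (0.2955, 0.2129, 0.1742, 0.3173).
x̄_st = Σ Wₕ·x̄ₕ = 0.2955·4.5 + 0.2129·3.2 + 0.1742·4.0 + 0.3173·4.5 ≈ 4.1360...
→ 4.14.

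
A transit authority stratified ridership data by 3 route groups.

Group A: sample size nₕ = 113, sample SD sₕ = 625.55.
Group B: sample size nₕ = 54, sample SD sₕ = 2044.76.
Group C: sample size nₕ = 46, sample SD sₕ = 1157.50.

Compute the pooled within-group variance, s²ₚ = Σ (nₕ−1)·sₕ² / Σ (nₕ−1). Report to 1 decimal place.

A: (113−1)·625.55² = 112·391312.8025 = 43827033.88
B: (54−1)·2044.76² = 53·4181043.4576 = 221595303.2528
C: (46−1)·1157.50² = 45·1339806.25 = 60291281.25
Numerator = 325713618.3828; denominator = Σ(nₕ−1) = 210.
s²ₚ = 325713618.3828/210 = 1551017.230... → 1551017.2.

1551017.2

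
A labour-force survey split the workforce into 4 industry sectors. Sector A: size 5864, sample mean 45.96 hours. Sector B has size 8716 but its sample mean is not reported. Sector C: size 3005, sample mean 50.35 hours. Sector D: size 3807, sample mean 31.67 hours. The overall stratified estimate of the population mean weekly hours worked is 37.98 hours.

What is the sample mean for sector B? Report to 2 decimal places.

Σ Nₕx̄ₕ = N·μ, so 8716·x̄_B = 21392·37.98 − (5864·45.96 + 3005·50.35 + 3807·31.67).
= 812468.16 − 541378.88 = 271089.28.
x̄_B = 271089.28 / 8716 = 31.1025... → 31.10.

31.10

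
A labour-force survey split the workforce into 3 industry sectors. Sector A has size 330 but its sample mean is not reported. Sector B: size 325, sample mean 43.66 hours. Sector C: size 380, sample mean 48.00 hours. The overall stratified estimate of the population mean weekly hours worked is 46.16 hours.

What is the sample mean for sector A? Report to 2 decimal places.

46.50

N = 330 + 325 + 380 = 1035.
Overall total = μ·N = 46.16·1035 = 47775.6.
Subtract the known strata: 325·43.66 + 380·48.00 = 32429.5.
Remaining total for sector A: 47775.6 − 32429.5 = 15346.1.
Divide by its size: 15346.1 / 330 = 46.5033... → 46.50.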